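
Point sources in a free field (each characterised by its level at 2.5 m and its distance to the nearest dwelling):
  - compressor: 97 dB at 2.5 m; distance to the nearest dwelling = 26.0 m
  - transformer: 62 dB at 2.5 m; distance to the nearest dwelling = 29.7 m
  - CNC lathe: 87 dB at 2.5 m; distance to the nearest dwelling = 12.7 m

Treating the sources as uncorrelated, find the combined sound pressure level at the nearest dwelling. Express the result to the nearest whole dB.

78 dB

Apply inverse-square spreading to bring every level to the receiver, then sum 10^(L/10).
compressor: 97 − 20·log₁₀(26.0/2.5) = 97 − 20.34 = 76.66 dB.
transformer: 62 − 20·log₁₀(29.7/2.5) = 62 − 21.50 = 40.50 dB.
CNC lathe: 87 − 20·log₁₀(12.7/2.5) = 87 − 14.12 = 72.88 dB.
Σ 10^(L/10) = 6.577e+07 → L_total = 10·log₁₀(6.577e+07) = 78.18 dB.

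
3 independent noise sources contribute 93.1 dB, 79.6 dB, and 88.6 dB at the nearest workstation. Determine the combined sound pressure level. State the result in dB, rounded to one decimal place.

For uncorrelated sources the intensities add, so convert each level to linear form, sum, and take 10·log₁₀ of the total.
Σ 10^(L/10) = 10^(93.1/10) + 10^(79.6/10) + 10^(88.6/10) = 2.857e+09.
L_total = 10·log₁₀(2.857e+09) = 94.56 dB.

94.6 dB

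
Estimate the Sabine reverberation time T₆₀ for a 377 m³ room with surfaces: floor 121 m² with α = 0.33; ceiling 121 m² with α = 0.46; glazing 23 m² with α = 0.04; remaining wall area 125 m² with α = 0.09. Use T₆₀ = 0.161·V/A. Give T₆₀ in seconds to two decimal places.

0.56 s

Total absorption A = 121·0.33 + 121·0.46 + 23·0.04 + 125·0.09 = 107.76 m² sabins.
T₆₀ = 0.161 × 377 / 107.76 = 0.563 s.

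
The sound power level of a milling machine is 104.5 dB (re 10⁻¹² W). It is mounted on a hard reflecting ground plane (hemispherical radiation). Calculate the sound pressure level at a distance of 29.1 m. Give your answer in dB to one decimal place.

L_p = L_w − 10·log₁₀(2π·r²) with r = 29.1 m.
2π·r² = 5321 m², 10·log₁₀ of that is 37.260 dB.
L_p = 104.5 − 37.260 = 67.24 dB.

67.2 dB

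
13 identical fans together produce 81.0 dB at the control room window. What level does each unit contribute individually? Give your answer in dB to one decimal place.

69.9 dB

13 equal contributions raise the level by 10·log₁₀ 13 = 11.139 dB, so each unit alone gives 81.0 − 11.139.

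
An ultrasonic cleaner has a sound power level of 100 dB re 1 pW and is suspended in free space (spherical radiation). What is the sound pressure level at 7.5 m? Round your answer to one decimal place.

71.5 dB

The power spreads over a sphere of area 4π·r², so L_p = L_w − 10·log₁₀(4π·r²).
4π·r² = 706.9 m², 10·log₁₀ of that is 28.493 dB.
L_p = 100 − 28.493 = 71.51 dB.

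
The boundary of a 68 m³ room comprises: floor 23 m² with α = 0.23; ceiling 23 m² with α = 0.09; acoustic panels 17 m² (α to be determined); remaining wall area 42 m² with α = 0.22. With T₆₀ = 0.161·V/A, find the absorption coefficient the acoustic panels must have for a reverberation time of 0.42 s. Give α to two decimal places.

0.56

A = 0.161·V/T₆₀ = 0.161·68/0.42 = 26.07 m² sabins.
Absorption from the other surfaces = 23·0.23 + 23·0.09 + 42·0.22 = 16.60 m², so the acoustic panels must supply 9.47 m² over 17 m².
α = 9.47/17 = 0.557.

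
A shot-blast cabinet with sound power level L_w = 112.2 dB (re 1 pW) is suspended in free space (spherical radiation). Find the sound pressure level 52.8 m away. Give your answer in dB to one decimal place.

Free-field spherical radiation: L_p = L_w − 10·log₁₀(4π·r²), r = 52.8 m.
4π·r² = 3.503e+04 m², 10·log₁₀ of that is 45.445 dB.
L_p = 112.2 − 45.445 = 66.76 dB.

66.8 dB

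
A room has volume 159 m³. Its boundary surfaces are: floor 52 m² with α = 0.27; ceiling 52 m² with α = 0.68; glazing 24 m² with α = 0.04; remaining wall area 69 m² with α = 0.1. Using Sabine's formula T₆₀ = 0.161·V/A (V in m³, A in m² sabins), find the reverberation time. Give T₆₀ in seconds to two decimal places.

0.45 s

Summing Sᵢαᵢ: 52·0.27 + 52·0.68 + 24·0.04 + 69·0.1 = 57.26 m².
T₆₀ = 0.161 × 159 / 57.26 = 0.447 s.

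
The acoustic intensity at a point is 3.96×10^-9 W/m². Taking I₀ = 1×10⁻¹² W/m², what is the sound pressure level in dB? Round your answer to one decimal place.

I/I₀ = 3.96×10^-9/10⁻¹² = 3.96×10^3, and L = 10·log₁₀(I/I₀).
L = 10·(0.5977 + 3) = 35.98 dB.

36.0 dB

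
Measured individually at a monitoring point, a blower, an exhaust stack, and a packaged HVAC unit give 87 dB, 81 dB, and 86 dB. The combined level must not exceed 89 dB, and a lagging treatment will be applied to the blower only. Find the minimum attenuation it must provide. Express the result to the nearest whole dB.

Everything except the blower sums to 10^(81/10) + 10^(86/10) = 5.240e+08 in linear terms, 87.19 dB.
The limit corresponds to 10^(89/10) = 7.943e+08; subtracting the fixed part leaves 2.703e+08 for the blower, i.e. 84.32 dB.
So the blower must be reduced from 87 to 84.32 dB: IL = 2.68 dB.

3 dB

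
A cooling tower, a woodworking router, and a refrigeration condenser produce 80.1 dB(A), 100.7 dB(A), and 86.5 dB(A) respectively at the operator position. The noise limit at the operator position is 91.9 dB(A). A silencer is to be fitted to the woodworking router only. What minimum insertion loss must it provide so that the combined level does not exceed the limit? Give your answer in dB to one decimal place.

10.7 dB

Everything except the woodworking router sums to 10^(80.1/10) + 10^(86.5/10) = 5.490e+08 in linear terms, 87.40 dB(A).
The limit corresponds to 10^(91.9/10) = 1.549e+09; subtracting the fixed part leaves 9.998e+08 for the woodworking router, i.e. 90.00 dB(A).
Required insertion loss = 100.7 − 90.00 = 10.70 dB.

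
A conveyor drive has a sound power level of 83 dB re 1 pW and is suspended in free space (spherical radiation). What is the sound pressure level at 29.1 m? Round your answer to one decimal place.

The power spreads over a sphere of area 4π·r², so L_p = L_w − 10·log₁₀(4π·r²).
4π·r² = 1.064e+04 m², 10·log₁₀ of that is 40.270 dB.
L_p = 83 − 40.270 = 42.73 dB.

42.7 dB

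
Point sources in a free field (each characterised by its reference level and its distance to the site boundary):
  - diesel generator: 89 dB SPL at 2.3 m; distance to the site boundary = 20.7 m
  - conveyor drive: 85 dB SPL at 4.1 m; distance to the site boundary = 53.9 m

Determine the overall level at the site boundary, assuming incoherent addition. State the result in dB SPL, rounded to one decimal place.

70.7 dB SPL

First find each source's level at the receiver (point-source: −20·log₁₀(r/r_ref)), then combine on an intensity basis.
diesel generator: 89 − 20·log₁₀(20.7/2.3) = 89 − 19.08 = 69.92 dB SPL.
conveyor drive: 85 − 20·log₁₀(53.9/4.1) = 85 − 22.38 = 62.62 dB SPL.
Σ 10^(L/10) = 1.164e+07 → L_total = 10·log₁₀(1.164e+07) = 70.66 dB SPL.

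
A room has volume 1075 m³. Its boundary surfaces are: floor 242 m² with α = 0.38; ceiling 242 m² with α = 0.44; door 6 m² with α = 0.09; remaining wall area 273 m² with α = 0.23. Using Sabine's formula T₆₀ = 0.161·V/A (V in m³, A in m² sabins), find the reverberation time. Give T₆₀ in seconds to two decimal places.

A = Σ Sᵢαᵢ = 242·0.38 + 242·0.44 + 6·0.09 + 273·0.23 = 261.77 m².
T₆₀ = 0.161·V/A = 0.161·1075/261.77 = 0.661 s.

0.66 s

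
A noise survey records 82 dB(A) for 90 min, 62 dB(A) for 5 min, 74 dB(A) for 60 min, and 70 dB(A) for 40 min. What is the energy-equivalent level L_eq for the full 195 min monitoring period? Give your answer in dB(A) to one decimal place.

79.2 dB(A)

L_eq = 10·log₁₀[(1/T)·Σ tᵢ·10^(Lᵢ/10)] with T = 195 min.
Σ tᵢ·10^(Lᵢ/10) = 90·10^(82/10) + 5·10^(62/10) + 60·10^(74/10) + 40·10^(70/10) = 1.618e+10.
L_eq = 10·log₁₀(1.618e+10/195) = 79.19 dB(A).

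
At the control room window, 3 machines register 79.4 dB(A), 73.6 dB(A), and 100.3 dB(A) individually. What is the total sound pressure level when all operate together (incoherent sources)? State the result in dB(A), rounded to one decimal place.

Incoherent sources combine by intensity addition: L_total = 10·log₁₀(Σ 10^(L_i/10)).
Σ 10^(L/10) = 10^(79.4/10) + 10^(73.6/10) + 10^(100.3/10) = 1.083e+10.
L_total = 10·log₁₀(1.083e+10) = 100.34 dB(A).

100.3 dB(A)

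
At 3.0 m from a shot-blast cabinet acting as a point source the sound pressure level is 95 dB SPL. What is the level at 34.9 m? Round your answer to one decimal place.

For a point source, L₂ = L₁ − 20·log₁₀(r₂/r₁).
L₂ = 95 − 20·log₁₀(34.9/3.0) = 95 − 21.314 = 73.69 dB SPL.

73.7 dB SPL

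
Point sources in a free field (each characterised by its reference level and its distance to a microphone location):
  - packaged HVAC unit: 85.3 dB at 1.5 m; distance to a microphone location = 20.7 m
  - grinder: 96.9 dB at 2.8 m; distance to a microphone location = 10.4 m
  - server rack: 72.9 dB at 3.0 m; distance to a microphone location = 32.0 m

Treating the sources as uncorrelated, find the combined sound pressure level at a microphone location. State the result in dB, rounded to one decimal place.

First find each source's level at the receiver (point-source: −20·log₁₀(r/r_ref)), then combine on an intensity basis.
packaged HVAC unit: 85.3 − 20·log₁₀(20.7/1.5) = 85.3 − 22.80 = 62.50 dB.
grinder: 96.9 − 20·log₁₀(10.4/2.8) = 96.9 − 11.40 = 85.50 dB.
server rack: 72.9 − 20·log₁₀(32.0/3.0) = 72.9 − 20.56 = 52.34 dB.
Σ 10^(L/10) = 3.570e+08 → L_total = 10·log₁₀(3.570e+08) = 85.53 dB.

85.5 dB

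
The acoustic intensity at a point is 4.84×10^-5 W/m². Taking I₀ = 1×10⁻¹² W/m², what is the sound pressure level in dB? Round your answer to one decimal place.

Dividing by I₀ shifts the exponent by 12: I/I₀ = 4.84×10^7.
L = 10·(0.6848 + 7) = 76.85 dB.

76.8 dB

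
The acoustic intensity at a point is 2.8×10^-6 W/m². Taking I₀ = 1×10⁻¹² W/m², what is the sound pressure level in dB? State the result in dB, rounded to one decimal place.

64.5 dB

I/I₀ = 2.8×10^-6/10⁻¹² = 2.8×10^6, and L = 10·log₁₀(I/I₀).
L = 10·(0.4472 + 6) = 64.47 dB.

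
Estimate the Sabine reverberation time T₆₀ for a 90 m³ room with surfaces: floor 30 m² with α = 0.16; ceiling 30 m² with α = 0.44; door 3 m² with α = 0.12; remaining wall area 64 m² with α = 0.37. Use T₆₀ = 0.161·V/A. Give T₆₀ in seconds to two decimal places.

A = Σ Sᵢαᵢ = 30·0.16 + 30·0.44 + 3·0.12 + 64·0.37 = 42.04 m².
T₆₀ = 0.161·V/A = 0.161·90/42.04 = 0.345 s.

0.34 s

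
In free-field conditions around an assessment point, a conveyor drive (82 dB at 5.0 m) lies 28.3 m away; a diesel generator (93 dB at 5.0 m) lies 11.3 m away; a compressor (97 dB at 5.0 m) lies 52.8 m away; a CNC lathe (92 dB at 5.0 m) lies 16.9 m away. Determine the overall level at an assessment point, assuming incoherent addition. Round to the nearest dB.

First find each source's level at the receiver (point-source: −20·log₁₀(r/r_ref)), then combine on an intensity basis.
conveyor drive: 82 − 20·log₁₀(28.3/5.0) = 82 − 15.06 = 66.94 dB.
diesel generator: 93 − 20·log₁₀(11.3/5.0) = 93 − 7.08 = 85.92 dB.
compressor: 97 − 20·log₁₀(52.8/5.0) = 97 − 20.47 = 76.53 dB.
CNC lathe: 92 − 20·log₁₀(16.9/5.0) = 92 − 10.58 = 81.42 dB.
Σ 10^(L/10) = 5.793e+08 → L_total = 10·log₁₀(5.793e+08) = 87.63 dB.

88 dB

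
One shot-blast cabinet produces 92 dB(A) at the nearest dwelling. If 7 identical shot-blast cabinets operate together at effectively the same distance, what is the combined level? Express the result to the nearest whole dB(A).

With 7 equal, uncorrelated contributions the intensity is 7× that of one unit, giving a rise of 10·log₁₀ 7.
L_total = 92 + 10·log₁₀(7) = 92 + 8.451 = 100.45 dB(A).

100 dB(A)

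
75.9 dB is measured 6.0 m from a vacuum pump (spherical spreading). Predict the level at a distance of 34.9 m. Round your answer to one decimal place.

Spherical spreading from a point source gives a 20·log₁₀(r₂/r₁) drop.
L₂ = 75.9 − 20·log₁₀(34.9/6.0) = 75.9 − 15.293 = 60.61 dB.

60.6 dB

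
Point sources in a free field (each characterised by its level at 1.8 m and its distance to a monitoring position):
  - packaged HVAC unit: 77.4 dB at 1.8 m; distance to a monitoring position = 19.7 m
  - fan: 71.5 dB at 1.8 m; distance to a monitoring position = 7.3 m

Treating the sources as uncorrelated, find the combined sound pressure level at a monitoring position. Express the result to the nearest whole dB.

First find each source's level at the receiver (point-source: −20·log₁₀(r/r_ref)), then combine on an intensity basis.
packaged HVAC unit: 77.4 − 20·log₁₀(19.7/1.8) = 77.4 − 20.78 = 56.62 dB.
fan: 71.5 − 20·log₁₀(7.3/1.8) = 71.5 − 12.16 = 59.34 dB.
Σ 10^(L/10) = 1.318e+06 → L_total = 10·log₁₀(1.318e+06) = 61.20 dB.

61 dB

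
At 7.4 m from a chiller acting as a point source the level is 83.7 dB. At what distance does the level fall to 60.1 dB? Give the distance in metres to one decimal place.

Point-source spreading drops the level by 20·log₁₀(r₂/r₁); inverting, r₂/r₁ = 10^(ΔL/20).
r₂ = 7.4·10^((83.7−60.1)/20) = 7.4·10^(23.6/20) = 112.00 m.

112.0 m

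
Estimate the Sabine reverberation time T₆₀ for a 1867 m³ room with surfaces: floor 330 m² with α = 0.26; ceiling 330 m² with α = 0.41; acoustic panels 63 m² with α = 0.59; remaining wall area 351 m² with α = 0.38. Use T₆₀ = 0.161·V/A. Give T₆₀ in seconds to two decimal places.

Summing Sᵢαᵢ: 330·0.26 + 330·0.41 + 63·0.59 + 351·0.38 = 391.65 m².
T₆₀ = 0.161·V/A = 0.161·1867/391.65 = 0.767 s.

0.77 s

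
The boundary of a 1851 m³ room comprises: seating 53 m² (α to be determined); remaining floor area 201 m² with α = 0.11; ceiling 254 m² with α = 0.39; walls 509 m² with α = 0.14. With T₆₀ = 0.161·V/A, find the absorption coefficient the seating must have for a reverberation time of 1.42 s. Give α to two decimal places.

0.33

From T₆₀ = 0.161·V/A, the target T₆₀ = 1.42 s needs A = 0.161·1851/1.42 = 209.87 m².
Absorption from the other surfaces = 201·0.11 + 254·0.39 + 509·0.14 = 192.43 m², so the seating must supply 17.44 m² over 53 m².
α = 17.44/53 = 0.329.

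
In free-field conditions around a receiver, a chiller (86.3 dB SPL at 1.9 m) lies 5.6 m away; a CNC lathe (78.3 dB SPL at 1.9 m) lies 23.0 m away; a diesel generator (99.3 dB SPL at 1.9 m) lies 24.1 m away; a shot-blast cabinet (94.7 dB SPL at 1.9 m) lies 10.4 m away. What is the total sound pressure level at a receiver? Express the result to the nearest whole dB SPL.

83 dB SPL

Propagate each source to the receiver with L = L_ref − 20·log₁₀(r/r_ref), then add intensities.
chiller: 86.3 − 20·log₁₀(5.6/1.9) = 86.3 − 9.39 = 76.91 dB SPL.
CNC lathe: 78.3 − 20·log₁₀(23.0/1.9) = 78.3 − 21.66 = 56.64 dB SPL.
diesel generator: 99.3 − 20·log₁₀(24.1/1.9) = 99.3 − 22.07 = 77.23 dB SPL.
shot-blast cabinet: 94.7 − 20·log₁₀(10.4/1.9) = 94.7 − 14.77 = 79.93 dB SPL.
Σ 10^(L/10) = 2.010e+08 → L_total = 10·log₁₀(2.010e+08) = 83.03 dB SPL.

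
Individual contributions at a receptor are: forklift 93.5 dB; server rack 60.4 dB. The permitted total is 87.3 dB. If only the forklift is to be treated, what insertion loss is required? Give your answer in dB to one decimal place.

6.2 dB

Everything except the forklift sums to 10^(60.4/10) = 1.096e+06 in linear terms, 60.40 dB.
To meet 87.3 dB overall, the treated forklift may contribute at most 10^(87.3/10) − 1.096e+06 = 5.359e+08, i.e. 87.29 dB.
Required insertion loss = 93.5 − 87.29 = 6.21 dB.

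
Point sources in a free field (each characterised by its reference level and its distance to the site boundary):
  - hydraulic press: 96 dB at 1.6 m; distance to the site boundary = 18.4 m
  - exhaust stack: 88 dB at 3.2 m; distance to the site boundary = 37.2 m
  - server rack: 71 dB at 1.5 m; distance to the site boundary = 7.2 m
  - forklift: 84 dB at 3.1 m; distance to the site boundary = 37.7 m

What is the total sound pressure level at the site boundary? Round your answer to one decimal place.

First find each source's level at the receiver (point-source: −20·log₁₀(r/r_ref)), then combine on an intensity basis.
hydraulic press: 96 − 20·log₁₀(18.4/1.6) = 96 − 21.21 = 74.79 dB.
exhaust stack: 88 − 20·log₁₀(37.2/3.2) = 88 − 21.31 = 66.69 dB.
server rack: 71 − 20·log₁₀(7.2/1.5) = 71 − 13.62 = 57.38 dB.
forklift: 84 − 20·log₁₀(37.7/3.1) = 84 − 21.70 = 62.30 dB.
Σ 10^(L/10) = 3.702e+07 → L_total = 10·log₁₀(3.702e+07) = 75.68 dB.

75.7 dB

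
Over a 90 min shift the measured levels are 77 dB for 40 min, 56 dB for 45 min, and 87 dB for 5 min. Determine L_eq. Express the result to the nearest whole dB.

L_eq = 10·log₁₀[(1/T)·Σ tᵢ·10^(Lᵢ/10)] with T = 90 min.
Σ tᵢ·10^(Lᵢ/10) = 40·10^(77/10) + 45·10^(56/10) + 5·10^(87/10) = 4.529e+09.
L_eq = 10·log₁₀(4.529e+09/90) = 77.02 dB.

77 dB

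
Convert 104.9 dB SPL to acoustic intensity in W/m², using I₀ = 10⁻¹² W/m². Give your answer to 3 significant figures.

L = 10·log₁₀(I/I₀) ⇒ I = I₀·10^(L/10) = 10⁻¹² × 10^10.49.

0.0309 W/m²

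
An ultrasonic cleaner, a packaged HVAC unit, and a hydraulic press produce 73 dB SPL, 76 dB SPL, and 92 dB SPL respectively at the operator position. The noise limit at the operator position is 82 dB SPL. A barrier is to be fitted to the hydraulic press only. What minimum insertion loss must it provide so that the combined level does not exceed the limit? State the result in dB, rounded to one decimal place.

12.1 dB

The untreated sources together contribute 10^(73/10) + 10^(76/10) = 5.976e+07, i.e. 77.76 dB SPL.
The limit corresponds to 10^(82/10) = 1.585e+08; subtracting the fixed part leaves 9.873e+07 for the hydraulic press, i.e. 79.94 dB SPL.
So the hydraulic press must be reduced from 92 to 79.94 dB SPL: IL = 12.06 dB.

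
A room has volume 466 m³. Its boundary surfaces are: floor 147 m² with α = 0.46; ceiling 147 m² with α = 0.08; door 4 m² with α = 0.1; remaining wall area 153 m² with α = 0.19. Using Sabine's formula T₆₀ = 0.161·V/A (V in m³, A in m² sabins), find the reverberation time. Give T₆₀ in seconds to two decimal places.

A = Σ Sᵢαᵢ = 147·0.46 + 147·0.08 + 4·0.1 + 153·0.19 = 108.85 m².
T₆₀ = 0.161 × 466 / 108.85 = 0.689 s.

0.69 s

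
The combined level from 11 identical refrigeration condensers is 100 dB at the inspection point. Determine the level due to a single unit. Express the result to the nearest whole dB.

90 dB

Dividing the total intensity by 11 lowers the level by 10·log₁₀ 11 = 10.414 dB: L₁ = 100 − 10.414.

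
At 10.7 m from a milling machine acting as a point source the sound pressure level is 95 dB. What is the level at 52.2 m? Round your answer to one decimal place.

81.2 dB

For a point source, L₂ = L₁ − 20·log₁₀(r₂/r₁).
L₂ = 95 − 20·log₁₀(52.2/10.7) = 95 − 13.766 = 81.23 dB.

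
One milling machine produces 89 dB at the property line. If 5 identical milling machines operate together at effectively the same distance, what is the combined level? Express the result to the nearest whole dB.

With 5 equal, uncorrelated contributions the intensity is 5× that of one unit, giving a rise of 10·log₁₀ 5.
L_total = 89 + 10·log₁₀(5) = 89 + 6.990 = 95.99 dB.

96 dB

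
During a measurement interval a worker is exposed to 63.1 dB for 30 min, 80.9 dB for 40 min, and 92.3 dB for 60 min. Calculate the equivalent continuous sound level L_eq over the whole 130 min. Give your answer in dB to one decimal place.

L_eq = 10·log₁₀[(1/T)·Σ tᵢ·10^(Lᵢ/10)] with T = 130 min.
Σ tᵢ·10^(Lᵢ/10) = 30·10^(63.1/10) + 40·10^(80.9/10) + 60·10^(92.3/10) = 1.069e+11.
L_eq = 10·log₁₀(1.069e+11/130) = 89.15 dB.

89.1 dB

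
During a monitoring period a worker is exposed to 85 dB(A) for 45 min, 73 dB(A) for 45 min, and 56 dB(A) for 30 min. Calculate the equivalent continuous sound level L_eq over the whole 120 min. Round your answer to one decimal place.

81.0 dB(A)

L_eq = 10·log₁₀[(1/T)·Σ tᵢ·10^(Lᵢ/10)] with T = 120 min.
Σ tᵢ·10^(Lᵢ/10) = 45·10^(85/10) + 45·10^(73/10) + 30·10^(56/10) = 1.514e+10.
L_eq = 10·log₁₀(1.514e+10/120) = 81.01 dB(A).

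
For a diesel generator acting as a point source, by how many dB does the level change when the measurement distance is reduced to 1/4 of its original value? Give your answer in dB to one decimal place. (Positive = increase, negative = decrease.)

With spherical spreading the level changes by −20·log₁₀(r₂/r₁).
ΔL = −20·log₁₀(0.25) = +12.04 dB.

+12.0 dB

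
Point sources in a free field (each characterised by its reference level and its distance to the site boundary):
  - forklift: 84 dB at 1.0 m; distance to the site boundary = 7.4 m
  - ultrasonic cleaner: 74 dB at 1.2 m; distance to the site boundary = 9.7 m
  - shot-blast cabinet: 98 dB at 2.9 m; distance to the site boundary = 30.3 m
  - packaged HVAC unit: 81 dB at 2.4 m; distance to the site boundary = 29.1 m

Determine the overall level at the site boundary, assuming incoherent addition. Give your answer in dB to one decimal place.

Propagate each source to the receiver with L = L_ref − 20·log₁₀(r/r_ref), then add intensities.
forklift: 84 − 20·log₁₀(7.4/1.0) = 84 − 17.38 = 66.62 dB.
ultrasonic cleaner: 74 − 20·log₁₀(9.7/1.2) = 74 − 18.15 = 55.85 dB.
shot-blast cabinet: 98 − 20·log₁₀(30.3/2.9) = 98 − 20.38 = 77.62 dB.
packaged HVAC unit: 81 − 20·log₁₀(29.1/2.4) = 81 − 21.67 = 59.33 dB.
Σ 10^(L/10) = 6.363e+07 → L_total = 10·log₁₀(6.363e+07) = 78.04 dB.

78.0 dB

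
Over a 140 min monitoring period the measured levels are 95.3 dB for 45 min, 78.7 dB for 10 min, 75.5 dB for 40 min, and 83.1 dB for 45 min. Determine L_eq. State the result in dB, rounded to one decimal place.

90.7 dB

L_eq = 10·log₁₀[(1/T)·Σ tᵢ·10^(Lᵢ/10)] with T = 140 min.
Σ tᵢ·10^(Lᵢ/10) = 45·10^(95.3/10) + 10·10^(78.7/10) + 40·10^(75.5/10) + 45·10^(83.1/10) = 1.638e+11.
L_eq = 10·log₁₀(1.638e+11/140) = 90.68 dB.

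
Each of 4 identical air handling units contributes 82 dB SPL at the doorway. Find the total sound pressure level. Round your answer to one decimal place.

88.0 dB SPL

N identical incoherent sources raise the level by 10·log₁₀ N.
L_total = 82 + 10·log₁₀(4) = 82 + 6.021 = 88.02 dB SPL.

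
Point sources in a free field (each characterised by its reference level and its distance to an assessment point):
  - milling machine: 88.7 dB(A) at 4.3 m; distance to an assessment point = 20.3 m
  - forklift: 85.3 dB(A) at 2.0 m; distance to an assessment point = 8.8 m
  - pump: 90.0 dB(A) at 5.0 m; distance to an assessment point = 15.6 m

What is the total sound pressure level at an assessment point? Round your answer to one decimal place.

81.9 dB(A)

First find each source's level at the receiver (point-source: −20·log₁₀(r/r_ref)), then combine on an intensity basis.
milling machine: 88.7 − 20·log₁₀(20.3/4.3) = 88.7 − 13.48 = 75.22 dB(A).
forklift: 85.3 − 20·log₁₀(8.8/2.0) = 85.3 − 12.87 = 72.43 dB(A).
pump: 90.0 − 20·log₁₀(15.6/5.0) = 90.0 − 9.88 = 80.12 dB(A).
Σ 10^(L/10) = 1.535e+08 → L_total = 10·log₁₀(1.535e+08) = 81.86 dB(A).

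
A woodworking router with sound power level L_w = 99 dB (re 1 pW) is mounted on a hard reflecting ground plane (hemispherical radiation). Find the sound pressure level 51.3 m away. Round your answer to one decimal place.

L_p = L_w − 10·log₁₀(2π·r²) with r = 51.3 m.
2π·r² = 1.654e+04 m², 10·log₁₀ of that is 42.184 dB.
L_p = 99 − 42.184 = 56.82 dB.

56.8 dB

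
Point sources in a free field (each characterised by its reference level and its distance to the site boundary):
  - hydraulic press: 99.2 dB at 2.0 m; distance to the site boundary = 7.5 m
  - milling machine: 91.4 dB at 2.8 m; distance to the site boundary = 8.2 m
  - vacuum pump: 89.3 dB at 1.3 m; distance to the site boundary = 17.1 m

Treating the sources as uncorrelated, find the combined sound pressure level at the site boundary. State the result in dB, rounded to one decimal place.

88.8 dB

First find each source's level at the receiver (point-source: −20·log₁₀(r/r_ref)), then combine on an intensity basis.
hydraulic press: 99.2 − 20·log₁₀(7.5/2.0) = 99.2 − 11.48 = 87.72 dB.
milling machine: 91.4 − 20·log₁₀(8.2/2.8) = 91.4 − 9.33 = 82.07 dB.
vacuum pump: 89.3 − 20·log₁₀(17.1/1.3) = 89.3 − 22.38 = 66.92 dB.
Σ 10^(L/10) = 7.573e+08 → L_total = 10·log₁₀(7.573e+08) = 88.79 dB.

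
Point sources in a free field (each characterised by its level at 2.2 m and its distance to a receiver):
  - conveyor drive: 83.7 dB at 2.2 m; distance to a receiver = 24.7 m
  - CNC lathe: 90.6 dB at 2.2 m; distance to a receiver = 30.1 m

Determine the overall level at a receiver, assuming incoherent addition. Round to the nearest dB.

69 dB

Propagate each source to the receiver with L = L_ref − 20·log₁₀(r/r_ref), then add intensities.
conveyor drive: 83.7 − 20·log₁₀(24.7/2.2) = 83.7 − 21.01 = 62.69 dB.
CNC lathe: 90.6 − 20·log₁₀(30.1/2.2) = 90.6 − 22.72 = 67.88 dB.
Σ 10^(L/10) = 7.993e+06 → L_total = 10·log₁₀(7.993e+06) = 69.03 dB.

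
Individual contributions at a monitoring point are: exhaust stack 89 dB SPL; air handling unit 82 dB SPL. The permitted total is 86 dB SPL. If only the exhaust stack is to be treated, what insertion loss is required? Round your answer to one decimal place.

5.2 dB

Everything except the exhaust stack sums to 10^(82/10) = 1.585e+08 in linear terms, 82.00 dB SPL.
The limit corresponds to 10^(86/10) = 3.981e+08; subtracting the fixed part leaves 2.396e+08 for the exhaust stack, i.e. 83.80 dB SPL.
Required insertion loss = 89 − 83.80 = 5.20 dB.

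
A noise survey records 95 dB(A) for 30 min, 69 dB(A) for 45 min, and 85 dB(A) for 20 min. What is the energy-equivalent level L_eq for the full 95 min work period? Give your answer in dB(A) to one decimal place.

90.3 dB(A)

The energy average is taken in the linear domain: L_eq = 10·log₁₀[(Σ tᵢ·10^(Lᵢ/10))/T], T = 95 min.
Σ tᵢ·10^(Lᵢ/10) = 30·10^(95/10) + 45·10^(69/10) + 20·10^(85/10) = 1.016e+11.
L_eq = 10·log₁₀(1.016e+11/95) = 90.29 dB(A).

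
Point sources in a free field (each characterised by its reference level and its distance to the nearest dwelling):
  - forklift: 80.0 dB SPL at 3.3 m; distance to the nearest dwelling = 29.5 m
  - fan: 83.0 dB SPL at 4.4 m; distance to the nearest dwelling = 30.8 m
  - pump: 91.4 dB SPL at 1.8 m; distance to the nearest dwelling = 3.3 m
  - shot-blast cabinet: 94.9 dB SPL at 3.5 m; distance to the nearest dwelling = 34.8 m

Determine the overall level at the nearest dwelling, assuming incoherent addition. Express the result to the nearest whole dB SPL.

87 dB SPL

Apply inverse-square spreading to bring every level to the receiver, then sum 10^(L/10).
forklift: 80.0 − 20·log₁₀(29.5/3.3) = 80.0 − 19.03 = 60.97 dB SPL.
fan: 83.0 − 20·log₁₀(30.8/4.4) = 83.0 − 16.90 = 66.10 dB SPL.
pump: 91.4 − 20·log₁₀(3.3/1.8) = 91.4 − 5.26 = 86.14 dB SPL.
shot-blast cabinet: 94.9 − 20·log₁₀(34.8/3.5) = 94.9 − 19.95 = 74.95 dB SPL.
Σ 10^(L/10) = 4.473e+08 → L_total = 10·log₁₀(4.473e+08) = 86.51 dB SPL.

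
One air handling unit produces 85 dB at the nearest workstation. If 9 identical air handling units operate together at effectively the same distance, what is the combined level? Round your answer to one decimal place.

94.5 dB

N identical incoherent sources raise the level by 10·log₁₀ N.
L_total = 85 + 10·log₁₀(9) = 85 + 9.542 = 94.54 dB.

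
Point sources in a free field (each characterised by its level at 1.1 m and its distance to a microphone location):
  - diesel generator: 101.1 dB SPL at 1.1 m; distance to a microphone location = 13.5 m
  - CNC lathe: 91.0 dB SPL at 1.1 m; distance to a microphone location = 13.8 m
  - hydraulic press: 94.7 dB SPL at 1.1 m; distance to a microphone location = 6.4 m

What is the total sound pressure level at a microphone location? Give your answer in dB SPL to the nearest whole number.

Propagate each source to the receiver with L = L_ref − 20·log₁₀(r/r_ref), then add intensities.
diesel generator: 101.1 − 20·log₁₀(13.5/1.1) = 101.1 − 21.78 = 79.32 dB SPL.
CNC lathe: 91.0 − 20·log₁₀(13.8/1.1) = 91.0 − 21.97 = 69.03 dB SPL.
hydraulic press: 94.7 − 20·log₁₀(6.4/1.1) = 94.7 − 15.30 = 79.40 dB SPL.
Σ 10^(L/10) = 1.807e+08 → L_total = 10·log₁₀(1.807e+08) = 82.57 dB SPL.

83 dB SPL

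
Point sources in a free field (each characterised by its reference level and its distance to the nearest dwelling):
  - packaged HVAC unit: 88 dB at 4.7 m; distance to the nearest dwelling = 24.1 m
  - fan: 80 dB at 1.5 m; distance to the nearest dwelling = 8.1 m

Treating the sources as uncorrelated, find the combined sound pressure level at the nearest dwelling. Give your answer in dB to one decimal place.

Propagate each source to the receiver with L = L_ref − 20·log₁₀(r/r_ref), then add intensities.
packaged HVAC unit: 88 − 20·log₁₀(24.1/4.7) = 88 − 14.20 = 73.80 dB.
fan: 80 − 20·log₁₀(8.1/1.5) = 80 − 14.65 = 65.35 dB.
Σ 10^(L/10) = 2.743e+07 → L_total = 10·log₁₀(2.743e+07) = 74.38 dB.

74.4 dB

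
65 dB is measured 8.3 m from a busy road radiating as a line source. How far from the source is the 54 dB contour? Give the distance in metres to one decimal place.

104.5 m

Line-source spreading drops the level by 10·log₁₀(r₂/r₁); inverting, r₂/r₁ = 10^(ΔL/10).
r₂ = 8.3·10^((65−54)/10) = 8.3·10^(11.0/10) = 104.49 m.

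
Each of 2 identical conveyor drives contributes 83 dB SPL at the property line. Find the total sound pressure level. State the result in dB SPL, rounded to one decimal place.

86.0 dB SPL

N identical incoherent sources raise the level by 10·log₁₀ N.
L_total = 83 + 10·log₁₀(2) = 83 + 3.010 = 86.01 dB SPL.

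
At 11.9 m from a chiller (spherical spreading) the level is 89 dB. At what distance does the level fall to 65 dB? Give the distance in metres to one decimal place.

188.6 m

The 24.0 dB drop corresponds to a distance ratio of 10^(24.0/20) for a point source.
r₂ = 11.9·10^((89−65)/20) = 11.9·10^(24.0/20) = 188.60 m.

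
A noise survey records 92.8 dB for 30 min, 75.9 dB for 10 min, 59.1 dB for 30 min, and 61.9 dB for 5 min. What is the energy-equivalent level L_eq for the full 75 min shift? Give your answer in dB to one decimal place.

88.9 dB

The energy average is taken in the linear domain: L_eq = 10·log₁₀[(Σ tᵢ·10^(Lᵢ/10))/T], T = 75 min.
Σ tᵢ·10^(Lᵢ/10) = 30·10^(92.8/10) + 10·10^(75.9/10) + 30·10^(59.1/10) + 5·10^(61.9/10) = 5.758e+10.
L_eq = 10·log₁₀(5.758e+10/75) = 88.85 dB.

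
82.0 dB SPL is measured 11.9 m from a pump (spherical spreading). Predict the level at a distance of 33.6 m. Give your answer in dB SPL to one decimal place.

73.0 dB SPL

Spherical spreading from a point source gives a 20·log₁₀(r₂/r₁) drop.
L₂ = 82.0 − 20·log₁₀(33.6/11.9) = 82.0 − 9.016 = 72.98 dB SPL.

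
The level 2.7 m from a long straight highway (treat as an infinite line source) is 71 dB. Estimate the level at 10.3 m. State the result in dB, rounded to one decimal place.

65.2 dB

For a line source, L₂ = L₁ − 10·log₁₀(r₂/r₁).
L₂ = 71 − 10·log₁₀(10.3/2.7) = 71 − 5.815 = 65.19 dB.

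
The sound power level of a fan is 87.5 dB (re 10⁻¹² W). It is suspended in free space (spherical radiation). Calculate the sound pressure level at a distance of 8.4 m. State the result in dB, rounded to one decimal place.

Free-field spherical radiation: L_p = L_w − 10·log₁₀(4π·r²), r = 8.4 m.
4π·r² = 886.7 m², 10·log₁₀ of that is 29.478 dB.
L_p = 87.5 − 29.478 = 58.02 dB.

58.0 dB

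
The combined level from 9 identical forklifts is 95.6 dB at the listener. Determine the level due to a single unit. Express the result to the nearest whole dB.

86 dB

For N identical incoherent sources L_total = L₁ + 10·log₁₀ N, so L₁ = 95.6 − 10·log₁₀(9) = 95.6 − 9.542.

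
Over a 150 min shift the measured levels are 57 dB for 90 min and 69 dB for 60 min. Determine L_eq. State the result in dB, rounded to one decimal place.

65.4 dB

Weight each interval's intensity by its duration and average over T = 150 min:
Σ tᵢ·10^(Lᵢ/10) = 90·10^(57/10) + 60·10^(69/10) = 5.217e+08.
L_eq = 10·log₁₀(5.217e+08/150) = 65.41 dB.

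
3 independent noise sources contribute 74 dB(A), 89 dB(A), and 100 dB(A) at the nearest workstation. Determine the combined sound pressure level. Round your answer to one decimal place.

Incoherent sources combine by intensity addition: L_total = 10·log₁₀(Σ 10^(L_i/10)).
Σ 10^(L/10) = 10^(74/10) + 10^(89/10) + 10^(100/10) = 1.082e+10.
L_total = 10·log₁₀(1.082e+10) = 100.34 dB(A).

100.3 dB(A)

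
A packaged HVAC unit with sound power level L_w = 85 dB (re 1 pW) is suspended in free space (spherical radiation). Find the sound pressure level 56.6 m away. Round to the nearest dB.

39 dB

Free-field spherical radiation: L_p = L_w − 10·log₁₀(4π·r²), r = 56.6 m.
4π·r² = 4.026e+04 m², 10·log₁₀ of that is 46.048 dB.
L_p = 85 − 46.048 = 38.95 dB.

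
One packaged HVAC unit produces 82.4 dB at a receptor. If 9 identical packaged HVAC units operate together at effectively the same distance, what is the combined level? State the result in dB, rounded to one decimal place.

With 9 equal, uncorrelated contributions the intensity is 9× that of one unit, giving a rise of 10·log₁₀ 9.
L_total = 82.4 + 10·log₁₀(9) = 82.4 + 9.542 = 91.94 dB.

91.9 dB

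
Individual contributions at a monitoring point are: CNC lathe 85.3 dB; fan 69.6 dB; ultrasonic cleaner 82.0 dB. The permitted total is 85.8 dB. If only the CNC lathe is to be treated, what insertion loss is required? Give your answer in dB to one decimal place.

Fixed contribution from the other sources: Σ 10^(L/10) = 10^(69.6/10) + 10^(82.0/10) = 1.676e+08 (82.24 dB).
The limit corresponds to 10^(85.8/10) = 3.802e+08; subtracting the fixed part leaves 2.126e+08 for the CNC lathe, i.e. 83.28 dB.
Required insertion loss = 85.3 − 83.28 = 2.02 dB.

2.0 dB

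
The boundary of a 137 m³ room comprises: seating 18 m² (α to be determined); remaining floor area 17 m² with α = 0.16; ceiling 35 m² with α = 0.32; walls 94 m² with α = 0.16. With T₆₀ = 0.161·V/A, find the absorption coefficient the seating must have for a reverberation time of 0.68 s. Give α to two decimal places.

Required total absorption A = 0.161·137/0.68 = 32.44 m².
Absorption from the other surfaces = 17·0.16 + 35·0.32 + 94·0.16 = 28.96 m², so the seating must supply 3.48 m² over 18 m².
α = 3.48/18 = 0.193.

0.19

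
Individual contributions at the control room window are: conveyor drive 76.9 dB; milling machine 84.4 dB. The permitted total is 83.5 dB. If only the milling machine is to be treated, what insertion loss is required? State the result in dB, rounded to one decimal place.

2.0 dB

Fixed contribution from the other source: Σ 10^(L/10) = 10^(76.9/10) = 4.898e+07 (76.90 dB).
To meet 83.5 dB overall, the treated milling machine may contribute at most 10^(83.5/10) − 4.898e+07 = 1.749e+08, i.e. 82.43 dB.
Required insertion loss = 84.4 − 82.43 = 1.97 dB.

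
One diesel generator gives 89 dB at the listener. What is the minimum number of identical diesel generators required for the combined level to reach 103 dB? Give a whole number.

26

Need L₁ + 10·log₁₀ N ≥ 103, i.e. log₁₀ N ≥ 1.40.
N ≥ 10^(14.0/10) = 25.119, so N = 26.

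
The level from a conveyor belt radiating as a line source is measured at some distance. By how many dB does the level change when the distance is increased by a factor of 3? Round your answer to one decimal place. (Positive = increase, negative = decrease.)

A line source loses 3 dB per doubling of distance; generally ΔL = −10·log₁₀(r₂/r₁).
ΔL = −10·log₁₀(3) = -4.77 dB.

-4.8 dB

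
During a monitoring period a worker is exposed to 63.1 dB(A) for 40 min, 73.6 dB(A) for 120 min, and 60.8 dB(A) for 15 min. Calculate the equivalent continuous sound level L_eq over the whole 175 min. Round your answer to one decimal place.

Weight each interval's intensity by its duration and average over T = 175 min:
Σ tᵢ·10^(Lᵢ/10) = 40·10^(63.1/10) + 120·10^(73.6/10) + 15·10^(60.8/10) = 2.849e+09.
L_eq = 10·log₁₀(2.849e+09/175) = 72.12 dB(A).

72.1 dB(A)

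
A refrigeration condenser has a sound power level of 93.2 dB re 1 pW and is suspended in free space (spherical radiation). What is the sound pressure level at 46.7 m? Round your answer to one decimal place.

48.8 dB

L_p = L_w − 10·log₁₀(4π·r²) with r = 46.7 m.
4π·r² = 2.741e+04 m², 10·log₁₀ of that is 44.378 dB.
L_p = 93.2 − 44.378 = 48.82 dB.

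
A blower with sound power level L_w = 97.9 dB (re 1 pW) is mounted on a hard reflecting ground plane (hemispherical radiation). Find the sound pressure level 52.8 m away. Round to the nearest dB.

55 dB

The power spreads over a hemisphere of area 2π·r², so L_p = L_w − 10·log₁₀(2π·r²).
2π·r² = 1.752e+04 m², 10·log₁₀ of that is 42.434 dB.
L_p = 97.9 − 42.434 = 55.47 dB.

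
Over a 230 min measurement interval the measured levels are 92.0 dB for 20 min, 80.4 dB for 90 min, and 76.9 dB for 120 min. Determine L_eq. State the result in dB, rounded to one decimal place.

L_eq = 10·log₁₀[(1/T)·Σ tᵢ·10^(Lᵢ/10)] with T = 230 min.
Σ tᵢ·10^(Lᵢ/10) = 20·10^(92.0/10) + 90·10^(80.4/10) + 120·10^(76.9/10) = 4.744e+10.
L_eq = 10·log₁₀(4.744e+10/230) = 83.14 dB.

83.1 dB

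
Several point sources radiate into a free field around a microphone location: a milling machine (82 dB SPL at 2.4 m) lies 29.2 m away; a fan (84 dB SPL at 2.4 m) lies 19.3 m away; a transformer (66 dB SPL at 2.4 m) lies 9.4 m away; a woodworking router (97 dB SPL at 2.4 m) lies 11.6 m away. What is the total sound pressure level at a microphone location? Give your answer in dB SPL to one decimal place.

First find each source's level at the receiver (point-source: −20·log₁₀(r/r_ref)), then combine on an intensity basis.
milling machine: 82 − 20·log₁₀(29.2/2.4) = 82 − 21.70 = 60.30 dB SPL.
fan: 84 − 20·log₁₀(19.3/2.4) = 84 − 18.11 = 65.89 dB SPL.
transformer: 66 − 20·log₁₀(9.4/2.4) = 66 − 11.86 = 54.14 dB SPL.
woodworking router: 97 − 20·log₁₀(11.6/2.4) = 97 − 13.68 = 83.32 dB SPL.
Σ 10^(L/10) = 2.198e+08 → L_total = 10·log₁₀(2.198e+08) = 83.42 dB SPL.

83.4 dB SPL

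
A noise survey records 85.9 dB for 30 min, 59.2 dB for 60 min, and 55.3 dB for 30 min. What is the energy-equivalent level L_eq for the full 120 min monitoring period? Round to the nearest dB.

80 dB

L_eq = 10·log₁₀[(1/T)·Σ tᵢ·10^(Lᵢ/10)] with T = 120 min.
Σ tᵢ·10^(Lᵢ/10) = 30·10^(85.9/10) + 60·10^(59.2/10) + 30·10^(55.3/10) = 1.173e+10.
L_eq = 10·log₁₀(1.173e+10/120) = 79.90 dB.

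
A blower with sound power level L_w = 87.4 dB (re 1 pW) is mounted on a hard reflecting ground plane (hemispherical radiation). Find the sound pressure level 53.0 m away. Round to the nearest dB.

45 dB

The power spreads over a hemisphere of area 2π·r², so L_p = L_w − 10·log₁₀(2π·r²).
2π·r² = 1.765e+04 m², 10·log₁₀ of that is 42.467 dB.
L_p = 87.4 − 42.467 = 44.93 dB.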